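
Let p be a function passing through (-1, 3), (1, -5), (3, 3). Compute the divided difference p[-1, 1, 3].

p[-1,1] = (-5 - 3) / (1 - (-1)) = -4
p[1,3] = (3 - (-5)) / (3 - 1) = 4
p[-1,1,3] = (4 - (-4)) / (3 - (-1)) = 2

2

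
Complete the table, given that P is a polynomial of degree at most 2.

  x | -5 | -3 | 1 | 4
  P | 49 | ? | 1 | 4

The 3 known values determine P uniquely (degree ≤ 2).
L_0(-3) = (-4)·(-7)/[(-6)·(-9)] = 14/27
L_1(-3) = (2)·(-7)/[(6)·(-3)] = 7/9
L_2(-3) = (2)·(-4)/[(9)·(3)] = -8/27
Sum: 49·(14/27) + 1·(7/9) + 4·(-8/27) = 25

25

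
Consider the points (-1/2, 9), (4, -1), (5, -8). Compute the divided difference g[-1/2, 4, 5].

-86/99

g[-1/2,4] = (-1 - 9) / (4 - (-1/2)) = -20/9
g[4,5] = (-8 - (-1)) / (5 - 4) = -7
g[-1/2,4,5] = (-7 - (-20/9)) / (5 - (-1/2)) = -86/99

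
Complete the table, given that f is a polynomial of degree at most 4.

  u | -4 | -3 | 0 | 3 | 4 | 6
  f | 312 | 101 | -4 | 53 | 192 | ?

The 5 known values determine f uniquely (degree ≤ 4).
L_0(6) = (9)·(6)·(3)·(2)/[(-1)·(-4)·(-7)·(-8)] = 81/56
L_1(6) = (10)·(6)·(3)·(2)/[(1)·(-3)·(-6)·(-7)] = -20/7
L_2(6) = (10)·(9)·(3)·(2)/[(4)·(3)·(-3)·(-4)] = 15/4
L_3(6) = (10)·(9)·(6)·(2)/[(7)·(6)·(3)·(-1)] = -60/7
L_4(6) = (10)·(9)·(6)·(3)/[(8)·(7)·(4)·(1)] = 405/56
Sum: 312·(81/56) + 101·(-20/7) + (-4)·(15/4) + 53·(-60/7) + 192·(405/56) = 1082

1082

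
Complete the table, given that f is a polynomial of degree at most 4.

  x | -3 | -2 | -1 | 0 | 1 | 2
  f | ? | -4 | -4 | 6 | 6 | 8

58

The 5 known values determine f uniquely (degree ≤ 4).
Evaluate each Lagrange basis at x = -3:
L_0(-3) = (-2)·(-3)·(-4)·(-5)/[(-1)·(-2)·(-3)·(-4)] = 5
L_1(-3) = (-1)·(-3)·(-4)·(-5)/[(1)·(-1)·(-2)·(-3)] = -10
L_2(-3) = (-1)·(-2)·(-4)·(-5)/[(2)·(1)·(-1)·(-2)] = 10
L_3(-3) = (-1)·(-2)·(-3)·(-5)/[(3)·(2)·(1)·(-1)] = -5
L_4(-3) = (-1)·(-2)·(-3)·(-4)/[(4)·(3)·(2)·(1)] = 1
Sum: (-4)·(5) + (-4)·(-10) + 6·(10) + 6·(-5) + 8·(1) = 58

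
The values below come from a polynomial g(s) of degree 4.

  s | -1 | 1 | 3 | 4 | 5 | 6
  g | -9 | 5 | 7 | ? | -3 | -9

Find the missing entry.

The 5 known values determine g uniquely (degree ≤ 4).
Evaluate each Lagrange basis at s = 4:
L_0(4) = (3)·(1)·(-1)·(-2)/[(-2)·(-4)·(-6)·(-7)] = 1/56
L_1(4) = (5)·(1)·(-1)·(-2)/[(2)·(-2)·(-4)·(-5)] = -1/8
L_2(4) = (5)·(3)·(-1)·(-2)/[(4)·(2)·(-2)·(-3)] = 5/8
L_3(4) = (5)·(3)·(1)·(-2)/[(6)·(4)·(2)·(-1)] = 5/8
L_4(4) = (5)·(3)·(1)·(-1)/[(7)·(5)·(3)·(1)] = -1/7
Sum: (-9)·(1/56) + 5·(-1/8) + 7·(5/8) + (-3)·(5/8) + (-9)·(-1/7) = 3

3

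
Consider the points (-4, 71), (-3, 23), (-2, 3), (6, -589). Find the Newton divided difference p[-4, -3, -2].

p[-4,-3] = (23 - 71) / (-3 - (-4)) = -48
p[-3,-2] = (3 - 23) / (-2 - (-3)) = -20
p[-4,-3,-2] = (-20 - (-48)) / (-2 - (-4)) = 14

14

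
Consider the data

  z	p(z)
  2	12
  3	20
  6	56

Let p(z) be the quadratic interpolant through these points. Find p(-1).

0

Evaluate each Lagrange basis at z = -1:
L_0(-1) = (-4)·(-7)/[(-1)·(-4)] = 7
L_1(-1) = (-3)·(-7)/[(1)·(-3)] = -7
L_2(-1) = (-3)·(-4)/[(4)·(3)] = 1
Sum: 12·(7) + 20·(-7) + 56·(1) = 0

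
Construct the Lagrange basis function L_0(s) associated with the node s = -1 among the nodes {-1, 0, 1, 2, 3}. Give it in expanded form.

L_0(s) = (1/24)s^4 - (1/4)s^3 + (11/24)s^2 - (1/4)s

L_0(s) = s(s - 1)(s - 2)(s - 3) / [(-1)·(-2)·(-3)·(-4)]
       = (s^4 - 6s^3 + 11s^2 - 6s) / (24)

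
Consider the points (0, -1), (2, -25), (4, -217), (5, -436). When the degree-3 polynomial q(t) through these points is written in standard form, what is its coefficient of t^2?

3

Build the Lagrange basis polynomials:
L_0(t) = (t - 2)(t - 4)(t - 5) / [-40] = -(1/40)t^3 + (11/40)t^2 - (19/20)t + 1
L_1(t) = t(t - 4)(t - 5) / [12] = (1/12)t^3 - (3/4)t^2 + (5/3)t
L_2(t) = t(t - 2)(t - 5) / [-8] = -(1/8)t^3 + (7/8)t^2 - (5/4)t
L_3(t) = t(t - 2)(t - 4) / [15] = (1/15)t^3 - (2/5)t^2 + (8/15)t
q(t) = (-1)·L_0 + (-25)·L_1 + (-217)·L_2 + (-436)·L_3
Only the coefficient of t^2 is needed; take it from each L_i and combine:
(-1)·(11/40) + (-25)·(-3/4) + (-217)·(7/8) + (-436)·(-2/5) = 3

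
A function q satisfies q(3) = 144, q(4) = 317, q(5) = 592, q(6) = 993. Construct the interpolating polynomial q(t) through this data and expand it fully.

q(t) = 4t^3 + 3t^2 + 4t - 3

Newton's divided differences:
q[3,4] = (317 - 144) / (4 - 3) = 173
q[4,5] = (592 - 317) / (5 - 4) = 275
q[5,6] = (993 - 592) / (6 - 5) = 401
q[3,4,5] = (275 - 173) / (5 - 3) = 51
q[4,5,6] = (401 - 275) / (6 - 4) = 63
q[3,4,5,6] = (63 - 51) / (6 - 3) = 4
q(t) = 144 + 173·(t - 3) + 51·(t - 3)(t - 4) + 4·(t - 3)(t - 4)(t - 5)
Expanding: q(t) = 4t^3 + 3t^2 + 4t - 3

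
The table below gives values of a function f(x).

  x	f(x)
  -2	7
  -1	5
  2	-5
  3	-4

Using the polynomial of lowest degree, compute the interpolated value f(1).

-27/10

Using Newton's divided-difference form:
f[-2,-1] = (5 - 7) / (-1 - (-2)) = -2
f[-1,2] = (-5 - 5) / (2 - (-1)) = -10/3
f[2,3] = (-4 - (-5)) / (3 - 2) = 1
f[-2,-1,2] = (-10/3 - (-2)) / (2 - (-2)) = -1/3
f[-1,2,3] = (1 - (-10/3)) / (3 - (-1)) = 13/12
f[-2,-1,2,3] = (13/12 - (-1/3)) / (3 - (-2)) = 17/60
f(1) = 7 + (-2)·(3) + (-1/3)·(3)·(2) + (17/60)·(3)·(2)·(-1) = -27/10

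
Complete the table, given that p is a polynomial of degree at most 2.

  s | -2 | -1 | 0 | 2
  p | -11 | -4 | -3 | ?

-19

The 3 known values determine p uniquely (degree ≤ 2).
L_0(2) = (3)·(2)/[(-1)·(-2)] = 3
L_1(2) = (4)·(2)/[(1)·(-1)] = -8
L_2(2) = (4)·(3)/[(2)·(1)] = 6
Sum: (-11)·(3) + (-4)·(-8) + (-3)·(6) = -19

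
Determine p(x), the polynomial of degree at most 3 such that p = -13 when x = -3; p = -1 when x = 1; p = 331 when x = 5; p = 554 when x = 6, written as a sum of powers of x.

Newton's divided differences:
p[-3,1] = (-1 - (-13)) / (1 - (-3)) = 3
p[1,5] = (331 - (-1)) / (5 - 1) = 83
p[5,6] = (554 - 331) / (6 - 5) = 223
p[-3,1,5] = (83 - 3) / (5 - (-3)) = 10
p[1,5,6] = (223 - 83) / (6 - 1) = 28
p[-3,1,5,6] = (28 - 10) / (6 - (-3)) = 2
p(x) = -13 + 3·(x + 3) + 10·(x + 3)(x - 1) + 2·(x + 3)(x - 1)(x - 5)
Expanding: p(x) = 2x^3 + 4x^2 - 3x - 4

p(x) = 2x^3 + 4x^2 - 3x - 4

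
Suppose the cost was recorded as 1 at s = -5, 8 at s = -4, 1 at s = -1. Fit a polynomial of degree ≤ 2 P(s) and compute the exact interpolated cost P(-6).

Evaluate each Lagrange basis at s = -6:
L_0(-6) = (-2)·(-5)/[(-1)·(-4)] = 5/2
L_1(-6) = (-1)·(-5)/[(1)·(-3)] = -5/3
L_2(-6) = (-1)·(-2)/[(4)·(3)] = 1/6
Sum: 1·(5/2) + 8·(-5/3) + 1·(1/6) = -32/3

-32/3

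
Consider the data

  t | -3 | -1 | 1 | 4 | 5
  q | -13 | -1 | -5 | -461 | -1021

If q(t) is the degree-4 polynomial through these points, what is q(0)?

L_0(0) = (1)·(-1)·(-4)·(-5)/[(-2)·(-4)·(-7)·(-8)] = -5/112
L_1(0) = (3)·(-1)·(-4)·(-5)/[(2)·(-2)·(-5)·(-6)] = 1/2
L_2(0) = (3)·(1)·(-4)·(-5)/[(4)·(2)·(-3)·(-4)] = 5/8
L_3(0) = (3)·(1)·(-1)·(-5)/[(7)·(5)·(3)·(-1)] = -1/7
L_4(0) = (3)·(1)·(-1)·(-4)/[(8)·(6)·(4)·(1)] = 1/16
Sum: (-13)·(-5/112) + (-1)·(1/2) + (-5)·(5/8) + (-461)·(-1/7) + (-1021)·(1/16) = -1

-1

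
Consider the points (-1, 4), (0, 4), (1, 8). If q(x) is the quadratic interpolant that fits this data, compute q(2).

Evaluate each Lagrange basis at x = 2:
L_0(2) = (2)·(1)/[(-1)·(-2)] = 1
L_1(2) = (3)·(1)/[(1)·(-1)] = -3
L_2(2) = (3)·(2)/[(2)·(1)] = 3
Sum: 4·(1) + 4·(-3) + 8·(3) = 16

16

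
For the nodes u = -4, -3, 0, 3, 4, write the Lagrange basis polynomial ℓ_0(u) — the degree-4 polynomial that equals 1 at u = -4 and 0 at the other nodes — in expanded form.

ℓ_0(u) = (u + 3)u(u - 3)(u - 4) / [(-1)·(-4)·(-7)·(-8)]
       = (u^4 - 4u^3 - 9u^2 + 36u) / (224)

ℓ_0(u) = (1/224)u^4 - (1/56)u^3 - (9/224)u^2 + (9/56)u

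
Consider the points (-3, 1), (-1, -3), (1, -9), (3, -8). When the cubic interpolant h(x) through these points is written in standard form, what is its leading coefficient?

3/16

L_0(x) = (x + 1)(x - 1)(x - 3) / [-48] = -(1/48)x^3 + (1/16)x^2 + (1/48)x - 1/16
L_1(x) = (x + 3)(x - 1)(x - 3) / [16] = (1/16)x^3 - (1/16)x^2 - (9/16)x + 9/16
L_2(x) = (x + 3)(x + 1)(x - 3) / [-16] = -(1/16)x^3 - (1/16)x^2 + (9/16)x + 9/16
L_3(x) = (x + 3)(x + 1)(x - 1) / [48] = (1/48)x^3 + (1/16)x^2 - (1/48)x - 1/16
h(x) = 1·L_0 + (-3)·L_1 + (-9)·L_2 + (-8)·L_3
Only the coefficient of x^3 is needed; take it from each L_i and combine:
1·(-1/48) + (-3)·(1/16) + (-9)·(-1/16) + (-8)·(1/48) = 3/16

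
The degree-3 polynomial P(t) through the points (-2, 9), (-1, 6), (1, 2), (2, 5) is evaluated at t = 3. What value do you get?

14

Evaluate each Lagrange basis at t = 3:
L_0(3) = (4)·(2)·(1)/[(-1)·(-3)·(-4)] = -2/3
L_1(3) = (5)·(2)·(1)/[(1)·(-2)·(-3)] = 5/3
L_2(3) = (5)·(4)·(1)/[(3)·(2)·(-1)] = -10/3
L_3(3) = (5)·(4)·(2)/[(4)·(3)·(1)] = 10/3
Sum: 9·(-2/3) + 6·(5/3) + 2·(-10/3) + 5·(10/3) = 14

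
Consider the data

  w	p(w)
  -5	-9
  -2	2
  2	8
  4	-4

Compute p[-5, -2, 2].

-13/42

p[-5,-2] = (2 - (-9)) / (-2 - (-5)) = 11/3
p[-2,2] = (8 - 2) / (2 - (-2)) = 3/2
p[-5,-2,2] = (3/2 - 11/3) / (2 - (-5)) = -13/42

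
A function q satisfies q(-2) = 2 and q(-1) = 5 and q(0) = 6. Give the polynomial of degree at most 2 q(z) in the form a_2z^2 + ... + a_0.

q(z) = -z^2 + 6

Build the Lagrange basis polynomials:
L_0(z) = (z + 1)z / [2] = (1/2)z^2 + (1/2)z
L_1(z) = (z + 2)z / [-1] = -z^2 - 2z
L_2(z) = (z + 2)(z + 1) / [2] = (1/2)z^2 + (3/2)z + 1
q(z) = 2·L_0 + 5·L_1 + 6·L_2
  2·L_0(z) = z^2 + z
  5·L_1(z) = -5z^2 - 10z
  6·L_2(z) = 3z^2 + 9z + 6
Adding term by term: -z^2 + 6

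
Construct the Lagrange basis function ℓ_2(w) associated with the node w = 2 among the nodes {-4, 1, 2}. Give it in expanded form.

ℓ_2(w) = (w + 4)(w - 1) / [(6)·(1)]
       = (w^2 + 3w - 4) / (6)

ℓ_2(w) = (1/6)w^2 + (1/2)w - 2/3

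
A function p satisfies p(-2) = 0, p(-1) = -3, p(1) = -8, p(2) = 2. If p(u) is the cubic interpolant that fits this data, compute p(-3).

Using Newton's divided-difference form:
p[-2,-1] = (-3 - 0) / (-1 - (-2)) = -3
p[-1,1] = (-8 - (-3)) / (1 - (-1)) = -5/2
p[1,2] = (2 - (-8)) / (2 - 1) = 10
p[-2,-1,1] = (-5/2 - (-3)) / (1 - (-2)) = 1/6
p[-1,1,2] = (10 - (-5/2)) / (2 - (-1)) = 25/6
p[-2,-1,1,2] = (25/6 - 1/6) / (2 - (-2)) = 1
p(-3) = 0 + (-3)·(-1) + (1/6)·(-1)·(-2) + 1·(-1)·(-2)·(-4) = -14/3

-14/3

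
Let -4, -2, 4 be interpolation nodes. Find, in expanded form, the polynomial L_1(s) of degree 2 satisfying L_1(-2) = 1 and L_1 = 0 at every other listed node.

L_1(s) = -(1/12)s^2 + 4/3

L_1(s) = (s + 4)(s - 4) / [(2)·(-6)]
       = (s^2 - 16) / (-12)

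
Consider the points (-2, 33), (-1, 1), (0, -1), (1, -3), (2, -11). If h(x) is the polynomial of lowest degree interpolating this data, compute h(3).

Evaluate each Lagrange basis at x = 3:
L_0(3) = (4)·(3)·(2)·(1)/[(-1)·(-2)·(-3)·(-4)] = 1
L_1(3) = (5)·(3)·(2)·(1)/[(1)·(-1)·(-2)·(-3)] = -5
L_2(3) = (5)·(4)·(2)·(1)/[(2)·(1)·(-1)·(-2)] = 10
L_3(3) = (5)·(4)·(3)·(1)/[(3)·(2)·(1)·(-1)] = -10
L_4(3) = (5)·(4)·(3)·(2)/[(4)·(3)·(2)·(1)] = 5
Sum: 33·(1) + 1·(-5) + (-1)·(10) + (-3)·(-10) + (-11)·(5) = -7

-7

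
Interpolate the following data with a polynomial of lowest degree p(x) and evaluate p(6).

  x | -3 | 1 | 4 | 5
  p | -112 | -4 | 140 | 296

536

Evaluate each Lagrange basis at x = 6:
L_0(6) = (5)·(2)·(1)/[(-4)·(-7)·(-8)] = -5/112
L_1(6) = (9)·(2)·(1)/[(4)·(-3)·(-4)] = 3/8
L_2(6) = (9)·(5)·(1)/[(7)·(3)·(-1)] = -15/7
L_3(6) = (9)·(5)·(2)/[(8)·(4)·(1)] = 45/16
Sum: (-112)·(-5/112) + (-4)·(3/8) + 140·(-15/7) + 296·(45/16) = 536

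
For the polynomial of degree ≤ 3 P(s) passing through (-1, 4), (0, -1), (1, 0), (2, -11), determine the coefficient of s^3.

L_0(s) = s(s - 1)(s - 2) / [-6] = -(1/6)s^3 + (1/2)s^2 - (1/3)s
L_1(s) = (s + 1)(s - 1)(s - 2) / [2] = (1/2)s^3 - s^2 - (1/2)s + 1
L_2(s) = (s + 1)s(s - 2) / [-2] = -(1/2)s^3 + (1/2)s^2 + s
L_3(s) = (s + 1)s(s - 1) / [6] = (1/6)s^3 - (1/6)s
P(s) = 4·L_0 + (-1)·L_1 + 0·L_2 + (-11)·L_3
Only the coefficient of s^3 is needed; take it from each L_i and combine:
4·(-1/6) + (-1)·(1/2) + 0·(-1/2) + (-11)·(1/6) = -3

-3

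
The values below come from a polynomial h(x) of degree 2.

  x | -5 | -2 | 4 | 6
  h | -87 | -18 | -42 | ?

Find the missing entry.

The 3 known values determine h uniquely (degree ≤ 2).
L_0(6) = (8)·(2)/[(-3)·(-9)] = 16/27
L_1(6) = (11)·(2)/[(3)·(-6)] = -11/9
L_2(6) = (11)·(8)/[(9)·(6)] = 44/27
Sum: (-87)·(16/27) + (-18)·(-11/9) + (-42)·(44/27) = -98

-98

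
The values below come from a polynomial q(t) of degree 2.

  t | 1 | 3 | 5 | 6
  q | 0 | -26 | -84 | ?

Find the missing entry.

The 3 known values determine q uniquely (degree ≤ 2).
Evaluate each Lagrange basis at t = 6:
L_0(6) = (3)·(1)/[(-2)·(-4)] = 3/8
L_1(6) = (5)·(1)/[(2)·(-2)] = -5/4
L_2(6) = (5)·(3)/[(4)·(2)] = 15/8
Sum: 0 + (-26)·(-5/4) + (-84)·(15/8) = -125

-125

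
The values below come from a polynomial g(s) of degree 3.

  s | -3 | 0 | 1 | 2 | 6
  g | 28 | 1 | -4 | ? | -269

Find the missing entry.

The 4 known values determine g uniquely (degree ≤ 3).
Evaluate each Lagrange basis at s = 2:
L_0(2) = (2)·(1)·(-4)/[(-3)·(-4)·(-9)] = 2/27
L_1(2) = (5)·(1)·(-4)/[(3)·(-1)·(-6)] = -10/9
L_2(2) = (5)·(2)·(-4)/[(4)·(1)·(-5)] = 2
L_3(2) = (5)·(2)·(1)/[(9)·(6)·(5)] = 1/27
Sum: 28·(2/27) + 1·(-10/9) + (-4)·(2) + (-269)·(1/27) = -17

-17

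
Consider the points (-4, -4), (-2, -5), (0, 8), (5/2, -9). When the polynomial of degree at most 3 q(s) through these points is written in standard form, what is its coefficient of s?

2462/585

Build the Lagrange basis polynomials:
L_0(s) = (s + 2)s(s - 5/2) / [-52] = -(1/52)s^3 + (1/104)s^2 + (5/52)s
L_1(s) = (s + 4)s(s - 5/2) / [18] = (1/18)s^3 + (1/12)s^2 - (5/9)s
L_2(s) = (s + 4)(s + 2)(s - 5/2) / [-20] = -(1/20)s^3 - (7/40)s^2 + (7/20)s + 1
L_3(s) = (s + 4)(s + 2)s / [585/8] = (8/585)s^3 + (16/195)s^2 + (64/585)s
q(s) = (-4)·L_0 + (-5)·L_1 + 8·L_2 + (-9)·L_3
Only the coefficient of s is needed; take it from each L_i and combine:
(-4)·(5/52) + (-5)·(-5/9) + 8·(7/20) + (-9)·(64/585) = 2462/585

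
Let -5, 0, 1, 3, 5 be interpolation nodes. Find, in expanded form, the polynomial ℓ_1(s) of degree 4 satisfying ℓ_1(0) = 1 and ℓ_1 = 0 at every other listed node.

ℓ_1(s) = -(1/75)s^4 + (4/75)s^3 + (22/75)s^2 - (4/3)s + 1

ℓ_1(s) = (s + 5)(s - 1)(s - 3)(s - 5) / [(5)·(-1)·(-3)·(-5)]
       = (s^4 - 4s^3 - 22s^2 + 100s - 75) / (-75)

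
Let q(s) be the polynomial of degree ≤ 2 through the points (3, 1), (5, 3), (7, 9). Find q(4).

Using Newton's divided-difference form:
q[3,5] = (3 - 1) / (5 - 3) = 1
q[5,7] = (9 - 3) / (7 - 5) = 3
q[3,5,7] = (3 - 1) / (7 - 3) = 1/2
q(4) = 1 + 1·(1) + (1/2)·(1)·(-1) = 3/2

3/2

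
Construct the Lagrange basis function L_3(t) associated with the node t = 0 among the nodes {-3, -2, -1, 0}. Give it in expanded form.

L_3(t) = (1/6)t^3 + t^2 + (11/6)t + 1

L_3(t) = (t + 3)(t + 2)(t + 1) / [(3)·(2)·(1)]
       = (t^3 + 6t^2 + 11t + 6) / (6)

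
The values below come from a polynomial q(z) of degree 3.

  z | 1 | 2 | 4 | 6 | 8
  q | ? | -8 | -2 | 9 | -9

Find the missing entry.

3/2

The 4 known values determine q uniquely (degree ≤ 3).
L_0(1) = (-3)·(-5)·(-7)/[(-2)·(-4)·(-6)] = 35/16
L_1(1) = (-1)·(-5)·(-7)/[(2)·(-2)·(-4)] = -35/16
L_2(1) = (-1)·(-3)·(-7)/[(4)·(2)·(-2)] = 21/16
L_3(1) = (-1)·(-3)·(-5)/[(6)·(4)·(2)] = -5/16
Sum: (-8)·(35/16) + (-2)·(-35/16) + 9·(21/16) + (-9)·(-5/16) = 3/2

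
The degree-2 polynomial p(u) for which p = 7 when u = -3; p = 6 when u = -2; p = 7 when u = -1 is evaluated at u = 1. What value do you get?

15

Using Newton's divided-difference form:
p[-3,-2] = (6 - 7) / (-2 - (-3)) = -1
p[-2,-1] = (7 - 6) / (-1 - (-2)) = 1
p[-3,-2,-1] = (1 - (-1)) / (-1 - (-3)) = 1
p(1) = 7 + (-1)·(4) + 1·(4)·(3) = 15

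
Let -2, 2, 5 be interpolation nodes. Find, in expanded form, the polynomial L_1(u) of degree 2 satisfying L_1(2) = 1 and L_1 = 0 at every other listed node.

L_1(u) = (u + 2)(u - 5) / [(4)·(-3)]
       = (u^2 - 3u - 10) / (-12)

L_1(u) = -(1/12)u^2 + (1/4)u + 5/6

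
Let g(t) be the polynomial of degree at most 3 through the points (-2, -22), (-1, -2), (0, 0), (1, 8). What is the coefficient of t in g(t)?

1

Build the Lagrange basis polynomials:
L_0(t) = (t + 1)t(t - 1) / [-6] = -(1/6)t^3 + (1/6)t
L_1(t) = (t + 2)t(t - 1) / [2] = (1/2)t^3 + (1/2)t^2 - t
L_2(t) = (t + 2)(t + 1)(t - 1) / [-2] = -(1/2)t^3 - t^2 + (1/2)t + 1
L_3(t) = (t + 2)(t + 1)t / [6] = (1/6)t^3 + (1/2)t^2 + (1/3)t
g(t) = (-22)·L_0 + (-2)·L_1 + 0·L_2 + 8·L_3
Only the coefficient of t is needed; take it from each L_i and combine:
(-22)·(1/6) + (-2)·(-1) + 0·(1/2) + 8·(1/3) = 1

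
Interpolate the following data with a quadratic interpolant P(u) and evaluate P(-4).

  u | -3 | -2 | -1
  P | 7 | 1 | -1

17

Evaluate each Lagrange basis at u = -4:
L_0(-4) = (-2)·(-3)/[(-1)·(-2)] = 3
L_1(-4) = (-1)·(-3)/[(1)·(-1)] = -3
L_2(-4) = (-1)·(-2)/[(2)·(1)] = 1
Sum: 7·(3) + 1·(-3) + (-1)·(1) = 17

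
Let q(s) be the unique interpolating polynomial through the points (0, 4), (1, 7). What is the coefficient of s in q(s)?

The leading coefficient equals the top divided difference q[0,1].
q[0,1] = (7 - 4) / (1 - 0) = 3

3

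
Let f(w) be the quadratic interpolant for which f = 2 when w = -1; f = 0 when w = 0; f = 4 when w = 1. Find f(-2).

10

Using Newton's divided-difference form:
f[-1,0] = (0 - 2) / (0 - (-1)) = -2
f[0,1] = (4 - 0) / (1 - 0) = 4
f[-1,0,1] = (4 - (-2)) / (1 - (-1)) = 3
f(-2) = 2 + (-2)·(-1) + 3·(-1)·(-2) = 10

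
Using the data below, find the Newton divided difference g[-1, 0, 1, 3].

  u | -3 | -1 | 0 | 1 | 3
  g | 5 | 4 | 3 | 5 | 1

g[-1,0] = (3 - 4) / (0 - (-1)) = -1
g[0,1] = (5 - 3) / (1 - 0) = 2
g[1,3] = (1 - 5) / (3 - 1) = -2
g[-1,0,1] = (2 - (-1)) / (1 - (-1)) = 3/2
g[0,1,3] = (-2 - 2) / (3 - 0) = -4/3
g[-1,0,1,3] = (-4/3 - 3/2) / (3 - (-1)) = -17/24

-17/24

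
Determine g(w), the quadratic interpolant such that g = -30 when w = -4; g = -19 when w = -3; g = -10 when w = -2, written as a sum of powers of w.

g(w) = -w^2 + 4w + 2

Newton's divided differences:
g[-4,-3] = (-19 - (-30)) / (-3 - (-4)) = 11
g[-3,-2] = (-10 - (-19)) / (-2 - (-3)) = 9
g[-4,-3,-2] = (9 - 11) / (-2 - (-4)) = -1
g(w) = -30 + 11·(w + 4) + (-1)·(w + 4)(w + 3)
Expanding: g(w) = -w^2 + 4w + 2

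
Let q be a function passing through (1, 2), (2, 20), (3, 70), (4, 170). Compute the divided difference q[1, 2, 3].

q[1,2] = (20 - 2) / (2 - 1) = 18
q[2,3] = (70 - 20) / (3 - 2) = 50
q[1,2,3] = (50 - 18) / (3 - 1) = 16

16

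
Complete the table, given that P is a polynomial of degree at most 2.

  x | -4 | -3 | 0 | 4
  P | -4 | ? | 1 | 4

The 3 known values determine P uniquely (degree ≤ 2).
Evaluate each Lagrange basis at x = -3:
L_0(-3) = (-3)·(-7)/[(-4)·(-8)] = 21/32
L_1(-3) = (1)·(-7)/[(4)·(-4)] = 7/16
L_2(-3) = (1)·(-3)/[(8)·(4)] = -3/32
Sum: (-4)·(21/32) + 1·(7/16) + 4·(-3/32) = -41/16

-41/16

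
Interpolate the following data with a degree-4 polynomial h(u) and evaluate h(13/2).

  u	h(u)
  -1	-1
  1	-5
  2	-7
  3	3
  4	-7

-20015/32

L_0(13/2) = (11/2)·(9/2)·(7/2)·(5/2)/[(-2)·(-3)·(-4)·(-5)] = 231/128
L_1(13/2) = (15/2)·(9/2)·(7/2)·(5/2)/[(2)·(-1)·(-2)·(-3)] = -1575/64
L_2(13/2) = (15/2)·(11/2)·(7/2)·(5/2)/[(3)·(1)·(-1)·(-2)] = 1925/32
L_3(13/2) = (15/2)·(11/2)·(9/2)·(5/2)/[(4)·(2)·(1)·(-1)] = -7425/128
L_4(13/2) = (15/2)·(11/2)·(9/2)·(7/2)/[(5)·(3)·(2)·(1)] = 693/32
Sum: (-1)·(231/128) + (-5)·(-1575/64) + (-7)·(1925/32) + 3·(-7425/128) + (-7)·(693/32) = -20015/32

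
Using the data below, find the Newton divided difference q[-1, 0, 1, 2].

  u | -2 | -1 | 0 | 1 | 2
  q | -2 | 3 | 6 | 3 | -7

-1/6

q[-1,0] = (6 - 3) / (0 - (-1)) = 3
q[0,1] = (3 - 6) / (1 - 0) = -3
q[1,2] = (-7 - 3) / (2 - 1) = -10
q[-1,0,1] = (-3 - 3) / (1 - (-1)) = -3
q[0,1,2] = (-10 - (-3)) / (2 - 0) = -7/2
q[-1,0,1,2] = (-7/2 - (-3)) / (2 - (-1)) = -1/6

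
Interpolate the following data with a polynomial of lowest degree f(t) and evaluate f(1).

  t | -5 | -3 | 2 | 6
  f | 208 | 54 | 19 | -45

Using Newton's divided-difference form:
f[-5,-3] = (54 - 208) / (-3 - (-5)) = -77
f[-3,2] = (19 - 54) / (2 - (-3)) = -7
f[2,6] = (-45 - 19) / (6 - 2) = -16
f[-5,-3,2] = (-7 - (-77)) / (2 - (-5)) = 10
f[-3,2,6] = (-16 - (-7)) / (6 - (-3)) = -1
f[-5,-3,2,6] = (-1 - 10) / (6 - (-5)) = -1
f(1) = 208 + (-77)·(6) + 10·(6)·(4) + (-1)·(6)·(4)·(-1) = 10

10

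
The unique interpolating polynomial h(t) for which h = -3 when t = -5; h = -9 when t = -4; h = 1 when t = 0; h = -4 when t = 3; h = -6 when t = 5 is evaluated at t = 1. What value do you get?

Evaluate each Lagrange basis at t = 1:
L_0(1) = (5)·(1)·(-2)·(-4)/[(-1)·(-5)·(-8)·(-10)] = 1/10
L_1(1) = (6)·(1)·(-2)·(-4)/[(1)·(-4)·(-7)·(-9)] = -4/21
L_2(1) = (6)·(5)·(-2)·(-4)/[(5)·(4)·(-3)·(-5)] = 4/5
L_3(1) = (6)·(5)·(1)·(-4)/[(8)·(7)·(3)·(-2)] = 5/14
L_4(1) = (6)·(5)·(1)·(-2)/[(10)·(9)·(5)·(2)] = -1/15
Sum: (-3)·(1/10) + (-9)·(-4/21) + 1·(4/5) + (-4)·(5/14) + (-6)·(-1/15) = 83/70

83/70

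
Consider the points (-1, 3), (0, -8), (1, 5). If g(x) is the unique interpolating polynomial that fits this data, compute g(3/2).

L_0(3/2) = (3/2)·(1/2)/[(-1)·(-2)] = 3/8
L_1(3/2) = (5/2)·(1/2)/[(1)·(-1)] = -5/4
L_2(3/2) = (5/2)·(3/2)/[(2)·(1)] = 15/8
Sum: 3·(3/8) + (-8)·(-5/4) + 5·(15/8) = 41/2

41/2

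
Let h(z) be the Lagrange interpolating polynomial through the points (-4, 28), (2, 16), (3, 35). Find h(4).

L_0(4) = (2)·(1)/[(-6)·(-7)] = 1/21
L_1(4) = (8)·(1)/[(6)·(-1)] = -4/3
L_2(4) = (8)·(2)/[(7)·(1)] = 16/7
Sum: 28·(1/21) + 16·(-4/3) + 35·(16/7) = 60

60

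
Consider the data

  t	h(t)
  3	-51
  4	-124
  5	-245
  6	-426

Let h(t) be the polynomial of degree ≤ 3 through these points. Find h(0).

L_0(0) = (-4)·(-5)·(-6)/[(-1)·(-2)·(-3)] = 20
L_1(0) = (-3)·(-5)·(-6)/[(1)·(-1)·(-2)] = -45
L_2(0) = (-3)·(-4)·(-6)/[(2)·(1)·(-1)] = 36
L_3(0) = (-3)·(-4)·(-5)/[(3)·(2)·(1)] = -10
Sum: (-51)·(20) + (-124)·(-45) + (-245)·(36) + (-426)·(-10) = 0

0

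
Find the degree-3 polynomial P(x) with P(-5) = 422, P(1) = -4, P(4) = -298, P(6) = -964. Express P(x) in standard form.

P(x) = -4x^3 - 3x^2 + x + 2

Newton's divided differences:
P[-5,1] = (-4 - 422) / (1 - (-5)) = -71
P[1,4] = (-298 - (-4)) / (4 - 1) = -98
P[4,6] = (-964 - (-298)) / (6 - 4) = -333
P[-5,1,4] = (-98 - (-71)) / (4 - (-5)) = -3
P[1,4,6] = (-333 - (-98)) / (6 - 1) = -47
P[-5,1,4,6] = (-47 - (-3)) / (6 - (-5)) = -4
P(x) = 422 + (-71)·(x + 5) + (-3)·(x + 5)(x - 1) + (-4)·(x + 5)(x - 1)(x - 4)
Expanding: P(x) = -4x^3 - 3x^2 + x + 2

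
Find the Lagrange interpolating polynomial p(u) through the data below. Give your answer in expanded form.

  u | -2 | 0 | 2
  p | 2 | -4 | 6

p(u) = 2u^2 + u - 4

Build the Lagrange basis polynomials:
L_0(u) = u(u - 2) / [8] = (1/8)u^2 - (1/4)u
L_1(u) = (u + 2)(u - 2) / [-4] = -(1/4)u^2 + 1
L_2(u) = (u + 2)u / [8] = (1/8)u^2 + (1/4)u
p(u) = 2·L_0 + (-4)·L_1 + 6·L_2
  2·L_0(u) = (1/4)u^2 - (1/2)u
  (-4)·L_1(u) = u^2 - 4
  6·L_2(u) = (3/4)u^2 + (3/2)u
Adding term by term: 2u^2 + u - 4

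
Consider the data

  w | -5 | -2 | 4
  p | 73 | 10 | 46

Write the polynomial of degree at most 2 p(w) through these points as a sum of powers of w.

L_0(w) = (w + 2)(w - 4) / [27] = (1/27)w^2 - (2/27)w - 8/27
L_1(w) = (w + 5)(w - 4) / [-18] = -(1/18)w^2 - (1/18)w + 10/9
L_2(w) = (w + 5)(w + 2) / [54] = (1/54)w^2 + (7/54)w + 5/27
p(w) = 73·L_0 + 10·L_1 + 46·L_2
  73·L_0(w) = (73/27)w^2 - (146/27)w - 584/27
  10·L_1(w) = -(5/9)w^2 - (5/9)w + 100/9
  46·L_2(w) = (23/27)w^2 + (161/27)w + 230/27
Adding term by term: 3w^2 - 2

p(w) = 3w^2 - 2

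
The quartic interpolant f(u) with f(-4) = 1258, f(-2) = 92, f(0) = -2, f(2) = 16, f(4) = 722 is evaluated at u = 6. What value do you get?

Using Newton's divided-difference form:
f[-4,-2] = (92 - 1258) / (-2 - (-4)) = -583
f[-2,0] = (-2 - 92) / (0 - (-2)) = -47
f[0,2] = (16 - (-2)) / (2 - 0) = 9
f[2,4] = (722 - 16) / (4 - 2) = 353
f[-4,-2,0] = (-47 - (-583)) / (0 - (-4)) = 134
f[-2,0,2] = (9 - (-47)) / (2 - (-2)) = 14
f[0,2,4] = (353 - 9) / (4 - 0) = 86
f[-4,-2,0,2] = (14 - 134) / (2 - (-4)) = -20
f[-2,0,2,4] = (86 - 14) / (4 - (-2)) = 12
f[-4,-2,0,2,4] = (12 - (-20)) / (4 - (-4)) = 4
f(6) = 1258 + (-583)·(10) + 134·(10)·(8) + (-20)·(10)·(8)·(6) + 4·(10)·(8)·(6)·(4) = 4228

4228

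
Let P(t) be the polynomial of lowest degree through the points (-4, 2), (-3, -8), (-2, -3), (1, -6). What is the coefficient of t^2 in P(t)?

Build the Lagrange basis polynomials:
L_0(t) = (t + 3)(t + 2)(t - 1) / [-10] = -(1/10)t^3 - (2/5)t^2 - (1/10)t + 3/5
L_1(t) = (t + 4)(t + 2)(t - 1) / [4] = (1/4)t^3 + (5/4)t^2 + (1/2)t - 2
L_2(t) = (t + 4)(t + 3)(t - 1) / [-6] = -(1/6)t^3 - t^2 - (5/6)t + 2
L_3(t) = (t + 4)(t + 3)(t + 2) / [60] = (1/60)t^3 + (3/20)t^2 + (13/30)t + 2/5
P(t) = 2·L_0 + (-8)·L_1 + (-3)·L_2 + (-6)·L_3
Only the coefficient of t^2 is needed; take it from each L_i and combine:
2·(-2/5) + (-8)·(5/4) + (-3)·(-1) + (-6)·(3/20) = -87/10

-87/10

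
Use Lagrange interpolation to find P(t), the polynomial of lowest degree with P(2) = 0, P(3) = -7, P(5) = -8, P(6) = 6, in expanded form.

P(t) = (2/3)t^3 - (9/2)t^2 + (17/6)t + 7

Build the Lagrange basis polynomials:
L_0(t) = (t - 3)(t - 5)(t - 6) / [-12] = -(1/12)t^3 + (7/6)t^2 - (21/4)t + 15/2
L_1(t) = (t - 2)(t - 5)(t - 6) / [6] = (1/6)t^3 - (13/6)t^2 + (26/3)t - 10
L_2(t) = (t - 2)(t - 3)(t - 6) / [-6] = -(1/6)t^3 + (11/6)t^2 - 6t + 6
L_3(t) = (t - 2)(t - 3)(t - 5) / [12] = (1/12)t^3 - (5/6)t^2 + (31/12)t - 5/2
P(t) = 0·L_0 + (-7)·L_1 + (-8)·L_2 + 6·L_3
  0·L_0(t) = 0
  (-7)·L_1(t) = -(7/6)t^3 + (91/6)t^2 - (182/3)t + 70
  (-8)·L_2(t) = (4/3)t^3 - (44/3)t^2 + 48t - 48
  6·L_3(t) = (1/2)t^3 - 5t^2 + (31/2)t - 15
Adding term by term: (2/3)t^3 - (9/2)t^2 + (17/6)t + 7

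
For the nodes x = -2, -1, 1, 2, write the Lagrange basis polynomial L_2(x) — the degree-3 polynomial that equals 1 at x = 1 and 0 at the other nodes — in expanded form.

L_2(x) = -(1/6)x^3 - (1/6)x^2 + (2/3)x + 2/3

L_2(x) = (x + 2)(x + 1)(x - 2) / [(3)·(2)·(-1)]
       = (x^3 + x^2 - 4x - 4) / (-6)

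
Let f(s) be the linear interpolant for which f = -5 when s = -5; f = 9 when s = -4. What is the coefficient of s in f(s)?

14

The leading coefficient equals the top divided difference f[-5,-4].
f[-5,-4] = (9 - (-5)) / (-4 - (-5)) = 14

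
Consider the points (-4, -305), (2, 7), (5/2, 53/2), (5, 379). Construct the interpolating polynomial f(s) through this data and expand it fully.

Build the Lagrange basis polynomials:
L_0(s) = (s - 2)(s - 5/2)(s - 5) / [-351] = -(1/351)s^3 + (19/702)s^2 - (55/702)s + 25/351
L_1(s) = (s + 4)(s - 5/2)(s - 5) / [9] = (1/9)s^3 - (7/18)s^2 - (35/18)s + 50/9
L_2(s) = (s + 4)(s - 2)(s - 5) / [-65/8] = -(8/65)s^3 + (24/65)s^2 + (144/65)s - 64/13
L_3(s) = (s + 4)(s - 2)(s - 5/2) / [135/2] = (2/135)s^3 - (1/135)s^2 - (26/135)s + 8/27
f(s) = (-305)·L_0 + 7·L_1 + (53/2)·L_2 + 379·L_3
  (-305)·L_0(s) = (305/351)s^3 - (5795/702)s^2 + (16775/702)s - 7625/351
  7·L_1(s) = (7/9)s^3 - (49/18)s^2 - (245/18)s + 350/9
  (53/2)·L_2(s) = -(212/65)s^3 + (636/65)s^2 + (3816/65)s - 1696/13
  379·L_3(s) = (758/135)s^3 - (379/135)s^2 - (9854/135)s + 3032/27
Adding term by term: 4s^3 - 4s^2 - 4s - 1

f(s) = 4s^3 - 4s^2 - 4s - 1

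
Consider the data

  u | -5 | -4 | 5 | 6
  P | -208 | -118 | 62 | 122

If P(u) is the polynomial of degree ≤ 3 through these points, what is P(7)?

212

Evaluate each Lagrange basis at u = 7:
L_0(7) = (11)·(2)·(1)/[(-1)·(-10)·(-11)] = -1/5
L_1(7) = (12)·(2)·(1)/[(1)·(-9)·(-10)] = 4/15
L_2(7) = (12)·(11)·(1)/[(10)·(9)·(-1)] = -22/15
L_3(7) = (12)·(11)·(2)/[(11)·(10)·(1)] = 12/5
Sum: (-208)·(-1/5) + (-118)·(4/15) + 62·(-22/15) + 122·(12/5) = 212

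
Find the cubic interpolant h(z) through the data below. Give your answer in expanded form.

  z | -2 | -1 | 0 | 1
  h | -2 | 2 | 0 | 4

L_0(z) = (z + 1)z(z - 1) / [-6] = -(1/6)z^3 + (1/6)z
L_1(z) = (z + 2)z(z - 1) / [2] = (1/2)z^3 + (1/2)z^2 - z
L_2(z) = (z + 2)(z + 1)(z - 1) / [-2] = -(1/2)z^3 - z^2 + (1/2)z + 1
L_3(z) = (z + 2)(z + 1)z / [6] = (1/6)z^3 + (1/2)z^2 + (1/3)z
h(z) = (-2)·L_0 + 2·L_1 + 0·L_2 + 4·L_3
  (-2)·L_0(z) = (1/3)z^3 - (1/3)z
  2·L_1(z) = z^3 + z^2 - 2z
  0·L_2(z) = 0
  4·L_3(z) = (2/3)z^3 + 2z^2 + (4/3)z
Adding term by term: 2z^3 + 3z^2 - z

h(z) = 2z^3 + 3z^2 - z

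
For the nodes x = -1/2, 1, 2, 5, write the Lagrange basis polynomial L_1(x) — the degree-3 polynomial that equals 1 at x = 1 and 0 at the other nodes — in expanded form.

L_1(x) = (x + 1/2)(x - 2)(x - 5) / [(3/2)·(-1)·(-4)]
       = (x^3 - (13/2)x^2 + (13/2)x + 5) / (6)

L_1(x) = (1/6)x^3 - (13/12)x^2 + (13/12)x + 5/6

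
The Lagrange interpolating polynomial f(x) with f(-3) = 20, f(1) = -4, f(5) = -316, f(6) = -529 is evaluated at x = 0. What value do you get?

L_0(0) = (-1)·(-5)·(-6)/[(-4)·(-8)·(-9)] = 5/48
L_1(0) = (3)·(-5)·(-6)/[(4)·(-4)·(-5)] = 9/8
L_2(0) = (3)·(-1)·(-6)/[(8)·(4)·(-1)] = -9/16
L_3(0) = (3)·(-1)·(-5)/[(9)·(5)·(1)] = 1/3
Sum: 20·(5/48) + (-4)·(9/8) + (-316)·(-9/16) + (-529)·(1/3) = -1

-1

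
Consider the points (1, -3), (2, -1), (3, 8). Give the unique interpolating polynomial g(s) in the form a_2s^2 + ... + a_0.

Build the Lagrange basis polynomials:
L_0(s) = (s - 2)(s - 3) / [2] = (1/2)s^2 - (5/2)s + 3
L_1(s) = (s - 1)(s - 3) / [-1] = -s^2 + 4s - 3
L_2(s) = (s - 1)(s - 2) / [2] = (1/2)s^2 - (3/2)s + 1
g(s) = (-3)·L_0 + (-1)·L_1 + 8·L_2
  (-3)·L_0(s) = -(3/2)s^2 + (15/2)s - 9
  (-1)·L_1(s) = s^2 - 4s + 3
  8·L_2(s) = 4s^2 - 12s + 8
Adding term by term: (7/2)s^2 - (17/2)s + 2

g(s) = (7/2)s^2 - (17/2)s + 2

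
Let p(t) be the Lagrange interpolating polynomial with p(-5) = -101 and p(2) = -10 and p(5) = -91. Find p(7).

-185

Evaluate each Lagrange basis at t = 7:
L_0(7) = (5)·(2)/[(-7)·(-10)] = 1/7
L_1(7) = (12)·(2)/[(7)·(-3)] = -8/7
L_2(7) = (12)·(5)/[(10)·(3)] = 2
Sum: (-101)·(1/7) + (-10)·(-8/7) + (-91)·(2) = -185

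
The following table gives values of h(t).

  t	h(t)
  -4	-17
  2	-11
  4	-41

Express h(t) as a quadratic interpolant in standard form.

h(t) = -2t^2 - 3t + 3

L_0(t) = (t - 2)(t - 4) / [48] = (1/48)t^2 - (1/8)t + 1/6
L_1(t) = (t + 4)(t - 4) / [-12] = -(1/12)t^2 + 4/3
L_2(t) = (t + 4)(t - 2) / [16] = (1/16)t^2 + (1/8)t - 1/2
h(t) = (-17)·L_0 + (-11)·L_1 + (-41)·L_2
  (-17)·L_0(t) = -(17/48)t^2 + (17/8)t - 17/6
  (-11)·L_1(t) = (11/12)t^2 - 44/3
  (-41)·L_2(t) = -(41/16)t^2 - (41/8)t + 41/2
Adding term by term: -2t^2 - 3t + 3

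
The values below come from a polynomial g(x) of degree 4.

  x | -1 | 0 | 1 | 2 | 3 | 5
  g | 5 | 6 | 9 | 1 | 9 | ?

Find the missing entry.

The 5 known values determine g uniquely (degree ≤ 4).
Evaluate each Lagrange basis at x = 5:
L_0(5) = (5)·(4)·(3)·(2)/[(-1)·(-2)·(-3)·(-4)] = 5
L_1(5) = (6)·(4)·(3)·(2)/[(1)·(-1)·(-2)·(-3)] = -24
L_2(5) = (6)·(5)·(3)·(2)/[(2)·(1)·(-1)·(-2)] = 45
L_3(5) = (6)·(5)·(4)·(2)/[(3)·(2)·(1)·(-1)] = -40
L_4(5) = (6)·(5)·(4)·(3)/[(4)·(3)·(2)·(1)] = 15
Sum: 5·(5) + 6·(-24) + 9·(45) + 1·(-40) + 9·(15) = 381

381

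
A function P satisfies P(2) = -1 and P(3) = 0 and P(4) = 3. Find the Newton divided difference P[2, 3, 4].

1

P[2,3] = (0 - (-1)) / (3 - 2) = 1
P[3,4] = (3 - 0) / (4 - 3) = 3
P[2,3,4] = (3 - 1) / (4 - 2) = 1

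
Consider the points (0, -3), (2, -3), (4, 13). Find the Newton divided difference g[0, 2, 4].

g[0,2] = (-3 - (-3)) / (2 - 0) = 0
g[2,4] = (13 - (-3)) / (4 - 2) = 8
g[0,2,4] = (8 - 0) / (4 - 0) = 2

2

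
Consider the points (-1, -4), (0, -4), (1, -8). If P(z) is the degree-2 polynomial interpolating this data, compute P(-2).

Evaluate each Lagrange basis at z = -2:
L_0(-2) = (-2)·(-3)/[(-1)·(-2)] = 3
L_1(-2) = (-1)·(-3)/[(1)·(-1)] = -3
L_2(-2) = (-1)·(-2)/[(2)·(1)] = 1
Sum: (-4)·(3) + (-4)·(-3) + (-8)·(1) = -8

-8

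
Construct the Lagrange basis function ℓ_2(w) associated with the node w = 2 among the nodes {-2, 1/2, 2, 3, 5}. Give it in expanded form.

ℓ_2(w) = (1/18)w^4 - (13/36)w^3 + (1/9)w^2 + (61/36)w - 5/6

ℓ_2(w) = (w + 2)(w - 1/2)(w - 3)(w - 5) / [(4)·(3/2)·(-1)·(-3)]
       = (w^4 - (13/2)w^3 + 2w^2 + (61/2)w - 15) / (18)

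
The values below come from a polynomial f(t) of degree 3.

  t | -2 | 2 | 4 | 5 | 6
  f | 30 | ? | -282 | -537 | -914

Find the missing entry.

The 4 known values determine f uniquely (degree ≤ 3).
L_0(2) = (-2)·(-3)·(-4)/[(-6)·(-7)·(-8)] = 1/14
L_1(2) = (4)·(-3)·(-4)/[(6)·(-1)·(-2)] = 4
L_2(2) = (4)·(-2)·(-4)/[(7)·(1)·(-1)] = -32/7
L_3(2) = (4)·(-2)·(-3)/[(8)·(2)·(1)] = 3/2
Sum: 30·(1/14) + (-282)·(4) + (-537)·(-32/7) + (-914)·(3/2) = -42

-42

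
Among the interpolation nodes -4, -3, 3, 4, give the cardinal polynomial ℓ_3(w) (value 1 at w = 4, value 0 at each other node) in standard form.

ℓ_3(w) = (1/56)w^3 + (1/14)w^2 - (9/56)w - 9/14

ℓ_3(w) = (w + 4)(w + 3)(w - 3) / [(8)·(7)·(1)]
       = (w^3 + 4w^2 - 9w - 36) / (56)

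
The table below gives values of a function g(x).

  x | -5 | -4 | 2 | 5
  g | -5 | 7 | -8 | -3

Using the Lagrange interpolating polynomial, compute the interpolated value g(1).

-173/63

Evaluate each Lagrange basis at x = 1:
L_0(1) = (5)·(-1)·(-4)/[(-1)·(-7)·(-10)] = -2/7
L_1(1) = (6)·(-1)·(-4)/[(1)·(-6)·(-9)] = 4/9
L_2(1) = (6)·(5)·(-4)/[(7)·(6)·(-3)] = 20/21
L_3(1) = (6)·(5)·(-1)/[(10)·(9)·(3)] = -1/9
Sum: (-5)·(-2/7) + 7·(4/9) + (-8)·(20/21) + (-3)·(-1/9) = -173/63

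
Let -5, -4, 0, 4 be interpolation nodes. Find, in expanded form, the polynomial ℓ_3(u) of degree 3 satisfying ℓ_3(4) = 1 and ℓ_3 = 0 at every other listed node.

ℓ_3(u) = (1/288)u^3 + (1/32)u^2 + (5/72)u

ℓ_3(u) = (u + 5)(u + 4)u / [(9)·(8)·(4)]
       = (u^3 + 9u^2 + 20u) / (288)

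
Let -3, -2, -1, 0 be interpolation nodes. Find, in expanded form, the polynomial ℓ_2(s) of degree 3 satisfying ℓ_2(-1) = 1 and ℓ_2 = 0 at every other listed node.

ℓ_2(s) = (s + 3)(s + 2)s / [(2)·(1)·(-1)]
       = (s^3 + 5s^2 + 6s) / (-2)

ℓ_2(s) = -(1/2)s^3 - (5/2)s^2 - 3s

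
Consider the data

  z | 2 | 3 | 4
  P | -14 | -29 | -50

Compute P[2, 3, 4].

P[2,3] = (-29 - (-14)) / (3 - 2) = -15
P[3,4] = (-50 - (-29)) / (4 - 3) = -21
P[2,3,4] = (-21 - (-15)) / (4 - 2) = -3

-3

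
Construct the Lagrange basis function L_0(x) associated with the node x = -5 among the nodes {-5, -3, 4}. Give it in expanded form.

L_0(x) = (x + 3)(x - 4) / [(-2)·(-9)]
       = (x^2 - x - 12) / (18)

L_0(x) = (1/18)x^2 - (1/18)x - 2/3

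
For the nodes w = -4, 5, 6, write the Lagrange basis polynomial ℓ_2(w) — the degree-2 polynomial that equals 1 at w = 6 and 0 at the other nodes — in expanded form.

ℓ_2(w) = (w + 4)(w - 5) / [(10)·(1)]
       = (w^2 - w - 20) / (10)

ℓ_2(w) = (1/10)w^2 - (1/10)w - 2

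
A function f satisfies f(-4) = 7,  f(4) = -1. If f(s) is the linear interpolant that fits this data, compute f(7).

-4

L_0(7) = (3)/[(-8)] = -3/8
L_1(7) = (11)/[(8)] = 11/8
Sum: 7·(-3/8) + (-1)·(11/8) = -4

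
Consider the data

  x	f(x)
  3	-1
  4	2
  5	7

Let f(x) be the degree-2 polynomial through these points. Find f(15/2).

Evaluate each Lagrange basis at x = 15/2:
L_0(15/2) = (7/2)·(5/2)/[(-1)·(-2)] = 35/8
L_1(15/2) = (9/2)·(5/2)/[(1)·(-1)] = -45/4
L_2(15/2) = (9/2)·(7/2)/[(2)·(1)] = 63/8
Sum: (-1)·(35/8) + 2·(-45/4) + 7·(63/8) = 113/4

113/4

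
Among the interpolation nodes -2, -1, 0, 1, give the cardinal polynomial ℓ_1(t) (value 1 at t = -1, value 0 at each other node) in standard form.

ℓ_1(t) = (1/2)t^3 + (1/2)t^2 - t

ℓ_1(t) = (t + 2)t(t - 1) / [(1)·(-1)·(-2)]
       = (t^3 + t^2 - 2t) / (2)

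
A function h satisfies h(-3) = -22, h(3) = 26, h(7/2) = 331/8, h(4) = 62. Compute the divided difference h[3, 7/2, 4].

h[3,7/2] = (331/8 - 26) / (7/2 - 3) = 123/4
h[7/2,4] = (62 - 331/8) / (4 - 7/2) = 165/4
h[3,7/2,4] = (165/4 - 123/4) / (4 - 3) = 21/2

21/2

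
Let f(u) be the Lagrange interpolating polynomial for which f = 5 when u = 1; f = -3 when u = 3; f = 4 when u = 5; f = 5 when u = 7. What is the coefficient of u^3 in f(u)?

L_0(u) = (u - 3)(u - 5)(u - 7) / [-48] = -(1/48)u^3 + (5/16)u^2 - (71/48)u + 35/16
L_1(u) = (u - 1)(u - 5)(u - 7) / [16] = (1/16)u^3 - (13/16)u^2 + (47/16)u - 35/16
L_2(u) = (u - 1)(u - 3)(u - 7) / [-16] = -(1/16)u^3 + (11/16)u^2 - (31/16)u + 21/16
L_3(u) = (u - 1)(u - 3)(u - 5) / [48] = (1/48)u^3 - (3/16)u^2 + (23/48)u - 5/16
f(u) = 5·L_0 + (-3)·L_1 + 4·L_2 + 5·L_3
Only the coefficient of u^3 is needed; take it from each L_i and combine:
5·(-1/48) + (-3)·(1/16) + 4·(-1/16) + 5·(1/48) = -7/16

-7/16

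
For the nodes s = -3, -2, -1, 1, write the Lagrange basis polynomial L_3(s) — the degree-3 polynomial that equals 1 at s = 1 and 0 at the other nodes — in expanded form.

L_3(s) = (1/24)s^3 + (1/4)s^2 + (11/24)s + 1/4

L_3(s) = (s + 3)(s + 2)(s + 1) / [(4)·(3)·(2)]
       = (s^3 + 6s^2 + 11s + 6) / (24)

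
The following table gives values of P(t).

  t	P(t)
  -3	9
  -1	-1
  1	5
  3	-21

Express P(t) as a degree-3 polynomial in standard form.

L_0(t) = (t + 1)(t - 1)(t - 3) / [-48] = -(1/48)t^3 + (1/16)t^2 + (1/48)t - 1/16
L_1(t) = (t + 3)(t - 1)(t - 3) / [16] = (1/16)t^3 - (1/16)t^2 - (9/16)t + 9/16
L_2(t) = (t + 3)(t + 1)(t - 3) / [-16] = -(1/16)t^3 - (1/16)t^2 + (9/16)t + 9/16
L_3(t) = (t + 3)(t + 1)(t - 1) / [48] = (1/48)t^3 + (1/16)t^2 - (1/48)t - 1/16
P(t) = 9·L_0 + (-1)·L_1 + 5·L_2 + (-21)·L_3
  9·L_0(t) = -(3/16)t^3 + (9/16)t^2 + (3/16)t - 9/16
  (-1)·L_1(t) = -(1/16)t^3 + (1/16)t^2 + (9/16)t - 9/16
  5·L_2(t) = -(5/16)t^3 - (5/16)t^2 + (45/16)t + 45/16
  (-21)·L_3(t) = -(7/16)t^3 - (21/16)t^2 + (7/16)t + 21/16
Adding term by term: -t^3 - t^2 + 4t + 3

P(t) = -t^3 - t^2 + 4t + 3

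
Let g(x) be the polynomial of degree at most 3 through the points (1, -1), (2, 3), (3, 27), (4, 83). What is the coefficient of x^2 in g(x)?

-2

Build the Lagrange basis polynomials:
L_0(x) = (x - 2)(x - 3)(x - 4) / [-6] = -(1/6)x^3 + (3/2)x^2 - (13/3)x + 4
L_1(x) = (x - 1)(x - 3)(x - 4) / [2] = (1/2)x^3 - 4x^2 + (19/2)x - 6
L_2(x) = (x - 1)(x - 2)(x - 4) / [-2] = -(1/2)x^3 + (7/2)x^2 - 7x + 4
L_3(x) = (x - 1)(x - 2)(x - 3) / [6] = (1/6)x^3 - x^2 + (11/6)x - 1
g(x) = (-1)·L_0 + 3·L_1 + 27·L_2 + 83·L_3
Only the coefficient of x^2 is needed; take it from each L_i and combine:
(-1)·(3/2) + 3·(-4) + 27·(7/2) + 83·(-1) = -2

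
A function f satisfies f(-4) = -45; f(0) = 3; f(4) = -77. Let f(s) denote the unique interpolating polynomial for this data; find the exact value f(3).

Using Newton's divided-difference form:
f[-4,0] = (3 - (-45)) / (0 - (-4)) = 12
f[0,4] = (-77 - 3) / (4 - 0) = -20
f[-4,0,4] = (-20 - 12) / (4 - (-4)) = -4
f(3) = -45 + 12·(7) + (-4)·(7)·(3) = -45

-45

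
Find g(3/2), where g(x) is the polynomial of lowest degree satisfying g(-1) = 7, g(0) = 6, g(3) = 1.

Using Newton's divided-difference form:
g[-1,0] = (6 - 7) / (0 - (-1)) = -1
g[0,3] = (1 - 6) / (3 - 0) = -5/3
g[-1,0,3] = (-5/3 - (-1)) / (3 - (-1)) = -1/6
g(3/2) = 7 + (-1)·(5/2) + (-1/6)·(5/2)·(3/2) = 31/8

31/8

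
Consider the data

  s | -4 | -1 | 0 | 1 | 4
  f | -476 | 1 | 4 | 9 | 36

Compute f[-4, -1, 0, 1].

f[-4,-1] = (1 - (-476)) / (-1 - (-4)) = 159
f[-1,0] = (4 - 1) / (0 - (-1)) = 3
f[0,1] = (9 - 4) / (1 - 0) = 5
f[-4,-1,0] = (3 - 159) / (0 - (-4)) = -39
f[-1,0,1] = (5 - 3) / (1 - (-1)) = 1
f[-4,-1,0,1] = (1 - (-39)) / (1 - (-4)) = 8

8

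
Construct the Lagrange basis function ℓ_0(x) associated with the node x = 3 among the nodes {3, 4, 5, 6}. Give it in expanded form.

ℓ_0(x) = (x - 4)(x - 5)(x - 6) / [(-1)·(-2)·(-3)]
       = (x^3 - 15x^2 + 74x - 120) / (-6)

ℓ_0(x) = -(1/6)x^3 + (5/2)x^2 - (37/3)x + 20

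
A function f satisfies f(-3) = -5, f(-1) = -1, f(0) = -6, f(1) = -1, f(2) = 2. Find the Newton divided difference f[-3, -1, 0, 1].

f[-3,-1] = (-1 - (-5)) / (-1 - (-3)) = 2
f[-1,0] = (-6 - (-1)) / (0 - (-1)) = -5
f[0,1] = (-1 - (-6)) / (1 - 0) = 5
f[-3,-1,0] = (-5 - 2) / (0 - (-3)) = -7/3
f[-1,0,1] = (5 - (-5)) / (1 - (-1)) = 5
f[-3,-1,0,1] = (5 - (-7/3)) / (1 - (-3)) = 11/6

11/6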